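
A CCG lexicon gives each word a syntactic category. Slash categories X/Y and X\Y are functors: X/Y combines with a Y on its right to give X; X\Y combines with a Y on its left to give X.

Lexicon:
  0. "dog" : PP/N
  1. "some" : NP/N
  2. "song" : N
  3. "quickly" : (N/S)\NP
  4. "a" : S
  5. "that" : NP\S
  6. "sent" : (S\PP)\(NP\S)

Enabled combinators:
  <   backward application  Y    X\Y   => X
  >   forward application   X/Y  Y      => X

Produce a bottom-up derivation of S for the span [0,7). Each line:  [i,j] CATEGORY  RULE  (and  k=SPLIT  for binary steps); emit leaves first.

[0,7] S   <
  [0,5] PP   >
    [0,1] "dog" : PP/N
    [1,5] N   >
      [1,4] N/S   <
        [1,3] NP   >
          [1,2] "some" : NP/N
          [2,3] "song" : N
        [3,4] "quickly" : (N/S)\NP
      [4,5] "a" : S
  [5,7] S\PP   <
    [5,6] "that" : NP\S
    [6,7] "sent" : (S\PP)\(NP\S)

[0,1] PP/N  lex  "dog"
[1,2] NP/N  lex  "some"
[2,3] N  lex  "song"
[1,3] NP  >  k=2
[3,4] (N/S)\NP  lex  "quickly"
[1,4] N/S  <  k=3
[4,5] S  lex  "a"
[1,5] N  >  k=4
[0,5] PP  >  k=1
[5,6] NP\S  lex  "that"
[6,7] (S\PP)\(NP\S)  lex  "sent"
[5,7] S\PP  <  k=6
[0,7] S  <  k=5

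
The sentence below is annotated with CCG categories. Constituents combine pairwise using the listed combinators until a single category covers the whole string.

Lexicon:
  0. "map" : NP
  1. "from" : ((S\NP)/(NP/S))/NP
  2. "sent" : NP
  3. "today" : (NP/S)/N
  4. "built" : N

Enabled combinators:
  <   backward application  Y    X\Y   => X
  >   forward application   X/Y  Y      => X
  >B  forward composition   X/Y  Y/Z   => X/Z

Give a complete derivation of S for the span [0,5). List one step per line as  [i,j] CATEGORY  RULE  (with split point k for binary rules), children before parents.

[0,1] NP  lex  "map"
[1,2] ((S\NP)/(NP/S))/NP  lex  "from"
[2,3] NP  lex  "sent"
[1,3] (S\NP)/(NP/S)  >  k=2
[3,4] (NP/S)/N  lex  "today"
[4,5] N  lex  "built"
[3,5] NP/S  >  k=4
[1,5] S\NP  >  k=3
[0,5] S  <  k=1

[0,5] S   <
  [0,1] "map" : NP
  [1,5] S\NP   >
    [1,3] (S\NP)/(NP/S)   >
      [1,2] "from" : ((S\NP)/(NP/S))/NP
      [2,3] "sent" : NP
    [3,5] NP/S   >
      [3,4] "today" : (NP/S)/N
      [4,5] "built" : N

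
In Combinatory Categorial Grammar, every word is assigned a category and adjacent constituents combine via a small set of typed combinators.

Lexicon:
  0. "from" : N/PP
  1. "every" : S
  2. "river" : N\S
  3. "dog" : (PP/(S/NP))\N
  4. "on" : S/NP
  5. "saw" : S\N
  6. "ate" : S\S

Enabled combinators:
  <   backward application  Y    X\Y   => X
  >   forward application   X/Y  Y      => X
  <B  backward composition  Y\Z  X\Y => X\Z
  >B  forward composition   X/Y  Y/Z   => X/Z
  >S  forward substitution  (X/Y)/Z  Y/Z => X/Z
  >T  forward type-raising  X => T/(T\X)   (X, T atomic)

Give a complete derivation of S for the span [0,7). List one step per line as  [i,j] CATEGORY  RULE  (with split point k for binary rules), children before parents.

[0,7] S   <
  [0,5] N   >
    [0,1] "from" : N/PP
    [1,5] PP   >
      [1,4] PP/(S/NP)   <
        [1,3] N   >
          [1,2] N/(N\S)   >T
            [1,2] "every" : S
          [2,3] "river" : N\S
        [3,4] "dog" : (PP/(S/NP))\N
      [4,5] "on" : S/NP
  [5,7] S\N   <B
    [5,6] "saw" : S\N
    [6,7] "ate" : S\S

[0,1] N/PP  lex  "from"
[1,2] S  lex  "every"
[1,2] N/(N\S)  >T
[2,3] N\S  lex  "river"
[1,3] N  >  k=2
[3,4] (PP/(S/NP))\N  lex  "dog"
[1,4] PP/(S/NP)  <  k=3
[4,5] S/NP  lex  "on"
[1,5] PP  >  k=4
[0,5] N  >  k=1
[5,6] S\N  lex  "saw"
[6,7] S\S  lex  "ate"
[5,7] S\N  <B  k=6
[0,7] S  <  k=5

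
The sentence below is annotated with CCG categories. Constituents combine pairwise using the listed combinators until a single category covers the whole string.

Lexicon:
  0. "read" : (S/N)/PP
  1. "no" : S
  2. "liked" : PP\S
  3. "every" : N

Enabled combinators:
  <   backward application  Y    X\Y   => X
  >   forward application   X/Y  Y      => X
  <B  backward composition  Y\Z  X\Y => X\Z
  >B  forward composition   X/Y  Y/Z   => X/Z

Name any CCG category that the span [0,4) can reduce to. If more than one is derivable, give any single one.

[0,4] S   >
  [0,3] S/N   >
    [0,1] "read" : (S/N)/PP
    [1,3] PP   <
      [1,2] "no" : S
      [2,3] "liked" : PP\S
  [3,4] "every" : N

S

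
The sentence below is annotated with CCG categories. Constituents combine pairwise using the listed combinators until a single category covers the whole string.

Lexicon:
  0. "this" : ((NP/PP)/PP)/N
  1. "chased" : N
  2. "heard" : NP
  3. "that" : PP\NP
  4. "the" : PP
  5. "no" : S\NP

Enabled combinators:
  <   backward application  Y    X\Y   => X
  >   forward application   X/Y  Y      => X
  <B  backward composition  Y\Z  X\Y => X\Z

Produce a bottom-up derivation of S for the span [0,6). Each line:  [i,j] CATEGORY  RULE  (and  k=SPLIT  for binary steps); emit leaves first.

[0,1] ((NP/PP)/PP)/N  lex  "this"
[1,2] N  lex  "chased"
[0,2] (NP/PP)/PP  >  k=1
[2,3] NP  lex  "heard"
[3,4] PP\NP  lex  "that"
[2,4] PP  <  k=3
[0,4] NP/PP  >  k=2
[4,5] PP  lex  "the"
[0,5] NP  >  k=4
[5,6] S\NP  lex  "no"
[0,6] S  <  k=5

[0,6] S   <
  [0,5] NP   >
    [0,4] NP/PP   >
      [0,2] (NP/PP)/PP   >
        [0,1] "this" : ((NP/PP)/PP)/N
        [1,2] "chased" : N
      [2,4] PP   <
        [2,3] "heard" : NP
        [3,4] "that" : PP\NP
    [4,5] "the" : PP
  [5,6] "no" : S\NP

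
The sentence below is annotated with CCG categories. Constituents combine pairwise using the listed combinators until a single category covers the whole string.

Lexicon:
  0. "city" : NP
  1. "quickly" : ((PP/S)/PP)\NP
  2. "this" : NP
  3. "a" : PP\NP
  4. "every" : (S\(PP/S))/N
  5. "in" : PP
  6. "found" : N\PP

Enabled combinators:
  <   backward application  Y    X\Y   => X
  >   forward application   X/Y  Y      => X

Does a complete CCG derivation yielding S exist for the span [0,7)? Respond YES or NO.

[0,7] S   <
  [0,4] PP/S   >
    [0,2] (PP/S)/PP   <
      [0,1] "city" : NP
      [1,2] "quickly" : ((PP/S)/PP)\NP
    [2,4] PP   <
      [2,3] "this" : NP
      [3,4] "a" : PP\NP
  [4,7] S\(PP/S)   >
    [4,5] "every" : (S\(PP/S))/N
    [5,7] N   <
      [5,6] "in" : PP
      [6,7] "found" : N\PP

YES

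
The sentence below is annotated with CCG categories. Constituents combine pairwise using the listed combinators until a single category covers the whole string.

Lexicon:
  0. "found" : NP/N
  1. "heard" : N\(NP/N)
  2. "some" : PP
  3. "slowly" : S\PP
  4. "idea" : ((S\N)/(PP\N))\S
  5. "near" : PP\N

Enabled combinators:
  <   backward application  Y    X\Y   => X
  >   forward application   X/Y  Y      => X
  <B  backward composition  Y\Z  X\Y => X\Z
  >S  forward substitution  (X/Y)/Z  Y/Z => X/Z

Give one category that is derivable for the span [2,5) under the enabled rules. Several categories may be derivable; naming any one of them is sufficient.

(S\N)/(PP\N)

[0,6] S   <
  [0,2] N   <
    [0,1] "found" : NP/N
    [1,2] "heard" : N\(NP/N)
  [2,6] S\N   >
    [2,5] (S\N)/(PP\N)   <
      [2,4] S   <
        [2,3] "some" : PP
        [3,4] "slowly" : S\PP
      [4,5] "idea" : ((S\N)/(PP\N))\S
    [5,6] "near" : PP\N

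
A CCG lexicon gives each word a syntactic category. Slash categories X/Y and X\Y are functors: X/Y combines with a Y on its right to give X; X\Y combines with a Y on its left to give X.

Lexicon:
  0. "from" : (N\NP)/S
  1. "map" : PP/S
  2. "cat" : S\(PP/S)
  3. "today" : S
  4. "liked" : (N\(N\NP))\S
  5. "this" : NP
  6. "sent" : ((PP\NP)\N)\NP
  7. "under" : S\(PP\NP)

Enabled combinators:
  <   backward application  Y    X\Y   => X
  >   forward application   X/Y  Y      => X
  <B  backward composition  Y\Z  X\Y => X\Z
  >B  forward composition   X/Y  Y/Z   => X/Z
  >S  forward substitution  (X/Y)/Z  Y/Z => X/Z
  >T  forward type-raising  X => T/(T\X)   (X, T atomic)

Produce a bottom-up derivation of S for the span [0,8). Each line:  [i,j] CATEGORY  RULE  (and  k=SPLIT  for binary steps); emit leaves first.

[0,1] (N\NP)/S  lex  "from"
[1,2] PP/S  lex  "map"
[2,3] S\(PP/S)  lex  "cat"
[1,3] S  <  k=2
[0,3] N\NP  >  k=1
[3,4] S  lex  "today"
[4,5] (N\(N\NP))\S  lex  "liked"
[3,5] N\(N\NP)  <  k=4
[0,5] N  <  k=3
[5,6] NP  lex  "this"
[6,7] ((PP\NP)\N)\NP  lex  "sent"
[5,7] (PP\NP)\N  <  k=6
[7,8] S\(PP\NP)  lex  "under"
[5,8] S\N  <B  k=7
[0,8] S  <  k=5

[0,8] S   <
  [0,5] N   <
    [0,3] N\NP   >
      [0,1] "from" : (N\NP)/S
      [1,3] S   <
        [1,2] "map" : PP/S
        [2,3] "cat" : S\(PP/S)
    [3,5] N\(N\NP)   <
      [3,4] "today" : S
      [4,5] "liked" : (N\(N\NP))\S
  [5,8] S\N   <B
    [5,7] (PP\NP)\N   <
      [5,6] "this" : NP
      [6,7] "sent" : ((PP\NP)\N)\NP
    [7,8] "under" : S\(PP\NP)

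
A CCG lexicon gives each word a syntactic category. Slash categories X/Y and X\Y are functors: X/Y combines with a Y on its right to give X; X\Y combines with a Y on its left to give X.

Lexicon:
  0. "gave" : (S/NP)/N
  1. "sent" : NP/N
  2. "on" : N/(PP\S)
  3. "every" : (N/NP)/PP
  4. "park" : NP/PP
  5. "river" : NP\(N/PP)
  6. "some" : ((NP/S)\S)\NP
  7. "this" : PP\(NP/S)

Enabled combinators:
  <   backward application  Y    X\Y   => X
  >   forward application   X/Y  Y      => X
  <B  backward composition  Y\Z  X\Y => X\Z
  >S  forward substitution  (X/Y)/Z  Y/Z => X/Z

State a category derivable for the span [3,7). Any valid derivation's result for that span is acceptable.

[0,8] S   >
  [0,2] S/N   >S
    [0,1] "gave" : (S/NP)/N
    [1,2] "sent" : NP/N
  [2,8] N   >
    [2,3] "on" : N/(PP\S)
    [3,8] PP\S   <B
      [3,7] (NP/S)\S   <
        [3,6] NP   <
          [3,5] N/PP   >S
            [3,4] "every" : (N/NP)/PP
            [4,5] "park" : NP/PP
          [5,6] "river" : NP\(N/PP)
        [6,7] "some" : ((NP/S)\S)\NP
      [7,8] "this" : PP\(NP/S)

(NP/S)\S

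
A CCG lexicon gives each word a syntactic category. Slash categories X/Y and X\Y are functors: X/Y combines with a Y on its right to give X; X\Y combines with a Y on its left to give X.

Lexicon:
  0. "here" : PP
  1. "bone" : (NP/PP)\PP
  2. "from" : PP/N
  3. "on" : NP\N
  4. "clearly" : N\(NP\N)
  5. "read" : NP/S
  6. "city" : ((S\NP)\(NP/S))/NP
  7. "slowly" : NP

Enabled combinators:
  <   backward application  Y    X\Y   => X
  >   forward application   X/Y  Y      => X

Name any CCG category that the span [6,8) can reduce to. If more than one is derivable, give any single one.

(S\NP)\(NP/S)

[0,8] S   <
  [0,5] NP   >
    [0,2] NP/PP   <
      [0,1] "here" : PP
      [1,2] "bone" : (NP/PP)\PP
    [2,5] PP   >
      [2,3] "from" : PP/N
      [3,5] N   <
        [3,4] "on" : NP\N
        [4,5] "clearly" : N\(NP\N)
  [5,8] S\NP   <
    [5,6] "read" : NP/S
    [6,8] (S\NP)\(NP/S)   >
      [6,7] "city" : ((S\NP)\(NP/S))/NP
      [7,8] "slowly" : NP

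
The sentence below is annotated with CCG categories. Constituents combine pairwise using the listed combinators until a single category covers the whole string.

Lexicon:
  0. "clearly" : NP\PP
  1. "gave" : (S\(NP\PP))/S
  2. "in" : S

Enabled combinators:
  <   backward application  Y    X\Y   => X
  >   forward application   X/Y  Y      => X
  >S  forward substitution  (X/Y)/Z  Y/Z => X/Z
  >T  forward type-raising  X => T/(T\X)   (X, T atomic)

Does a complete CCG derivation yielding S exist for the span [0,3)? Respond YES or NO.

YES

[0,3] S   <
  [0,1] "clearly" : NP\PP
  [1,3] S\(NP\PP)   >
    [1,2] "gave" : (S\(NP\PP))/S
    [2,3] "in" : S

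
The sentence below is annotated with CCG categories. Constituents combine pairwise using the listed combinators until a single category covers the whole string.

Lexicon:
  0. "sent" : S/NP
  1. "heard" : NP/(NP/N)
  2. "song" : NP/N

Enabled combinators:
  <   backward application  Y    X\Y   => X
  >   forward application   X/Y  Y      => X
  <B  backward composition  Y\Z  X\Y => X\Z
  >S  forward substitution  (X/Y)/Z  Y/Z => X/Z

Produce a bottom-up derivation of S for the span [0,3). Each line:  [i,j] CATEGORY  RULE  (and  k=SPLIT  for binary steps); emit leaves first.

[0,1] S/NP  lex  "sent"
[1,2] NP/(NP/N)  lex  "heard"
[2,3] NP/N  lex  "song"
[1,3] NP  >  k=2
[0,3] S  >  k=1

[0,3] S   >
  [0,1] "sent" : S/NP
  [1,3] NP   >
    [1,2] "heard" : NP/(NP/N)
    [2,3] "song" : NP/N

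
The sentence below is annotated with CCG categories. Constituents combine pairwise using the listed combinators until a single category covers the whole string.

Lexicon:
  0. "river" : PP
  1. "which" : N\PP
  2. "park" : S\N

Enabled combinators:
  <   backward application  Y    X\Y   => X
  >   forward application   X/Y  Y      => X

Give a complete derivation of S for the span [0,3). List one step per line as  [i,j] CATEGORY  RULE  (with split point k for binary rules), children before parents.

[0,3] S   <
  [0,2] N   <
    [0,1] "river" : PP
    [1,2] "which" : N\PP
  [2,3] "park" : S\N

[0,1] PP  lex  "river"
[1,2] N\PP  lex  "which"
[0,2] N  <  k=1
[2,3] S\N  lex  "park"
[0,3] S  <  k=2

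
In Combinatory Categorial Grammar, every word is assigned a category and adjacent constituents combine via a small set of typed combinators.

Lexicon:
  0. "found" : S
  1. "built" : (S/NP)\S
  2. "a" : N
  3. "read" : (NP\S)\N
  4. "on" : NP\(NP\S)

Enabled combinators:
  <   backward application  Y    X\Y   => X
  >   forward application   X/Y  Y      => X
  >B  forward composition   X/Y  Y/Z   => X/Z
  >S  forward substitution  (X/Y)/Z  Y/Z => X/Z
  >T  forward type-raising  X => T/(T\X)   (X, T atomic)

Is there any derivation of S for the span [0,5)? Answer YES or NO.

YES

[0,5] S   >
  [0,2] S/NP   <
    [0,1] "found" : S
    [1,2] "built" : (S/NP)\S
  [2,5] NP   <
    [2,4] NP\S   <
      [2,3] "a" : N
      [3,4] "read" : (NP\S)\N
    [4,5] "on" : NP\(NP\S)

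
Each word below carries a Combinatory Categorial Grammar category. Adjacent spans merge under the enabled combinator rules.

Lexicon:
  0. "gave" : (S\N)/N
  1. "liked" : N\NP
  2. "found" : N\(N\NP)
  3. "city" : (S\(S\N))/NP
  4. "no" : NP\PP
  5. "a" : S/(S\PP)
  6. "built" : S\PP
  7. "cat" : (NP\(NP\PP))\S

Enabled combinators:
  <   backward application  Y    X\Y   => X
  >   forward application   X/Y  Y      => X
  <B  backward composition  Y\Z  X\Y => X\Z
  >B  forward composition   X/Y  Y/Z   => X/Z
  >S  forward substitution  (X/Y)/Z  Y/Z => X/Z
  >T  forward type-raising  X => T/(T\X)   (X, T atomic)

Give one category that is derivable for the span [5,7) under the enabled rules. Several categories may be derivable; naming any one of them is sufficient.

[0,8] S   <
  [0,3] S\N   >
    [0,1] "gave" : (S\N)/N
    [1,3] N   <
      [1,2] "liked" : N\NP
      [2,3] "found" : N\(N\NP)
  [3,8] S\(S\N)   >
    [3,4] "city" : (S\(S\N))/NP
    [4,8] NP   <
      [4,5] "no" : NP\PP
      [5,8] NP\(NP\PP)   <
        [5,7] S   >
          [5,6] "a" : S/(S\PP)
          [6,7] "built" : S\PP
        [7,8] "cat" : (NP\(NP\PP))\S

S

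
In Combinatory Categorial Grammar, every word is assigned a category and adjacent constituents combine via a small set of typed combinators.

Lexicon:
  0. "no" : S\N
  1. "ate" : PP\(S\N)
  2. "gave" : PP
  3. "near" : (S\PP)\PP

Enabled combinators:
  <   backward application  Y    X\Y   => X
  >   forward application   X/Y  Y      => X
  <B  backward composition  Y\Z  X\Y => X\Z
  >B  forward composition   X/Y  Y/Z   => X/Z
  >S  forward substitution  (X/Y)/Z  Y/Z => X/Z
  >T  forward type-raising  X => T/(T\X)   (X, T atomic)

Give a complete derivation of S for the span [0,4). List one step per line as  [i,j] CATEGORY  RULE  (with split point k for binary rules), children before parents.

[0,4] S   <
  [0,2] PP   <
    [0,1] "no" : S\N
    [1,2] "ate" : PP\(S\N)
  [2,4] S\PP   <
    [2,3] "gave" : PP
    [3,4] "near" : (S\PP)\PP

[0,1] S\N  lex  "no"
[1,2] PP\(S\N)  lex  "ate"
[0,2] PP  <  k=1
[2,3] PP  lex  "gave"
[3,4] (S\PP)\PP  lex  "near"
[2,4] S\PP  <  k=3
[0,4] S  <  k=2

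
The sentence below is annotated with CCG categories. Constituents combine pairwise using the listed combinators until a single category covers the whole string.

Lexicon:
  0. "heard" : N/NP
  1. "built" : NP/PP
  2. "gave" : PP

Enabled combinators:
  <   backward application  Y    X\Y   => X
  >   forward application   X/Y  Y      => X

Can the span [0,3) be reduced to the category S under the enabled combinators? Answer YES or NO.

NO

N/NP NP/PP PP
CKY chart[0,3] = {N}; S ∉ chart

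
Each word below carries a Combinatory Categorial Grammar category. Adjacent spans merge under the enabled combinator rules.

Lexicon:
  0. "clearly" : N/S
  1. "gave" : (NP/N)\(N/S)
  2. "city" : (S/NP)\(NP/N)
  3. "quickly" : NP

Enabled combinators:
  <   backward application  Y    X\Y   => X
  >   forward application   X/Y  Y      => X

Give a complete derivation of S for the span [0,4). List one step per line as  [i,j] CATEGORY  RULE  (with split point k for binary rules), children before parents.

[0,1] N/S  lex  "clearly"
[1,2] (NP/N)\(N/S)  lex  "gave"
[0,2] NP/N  <  k=1
[2,3] (S/NP)\(NP/N)  lex  "city"
[0,3] S/NP  <  k=2
[3,4] NP  lex  "quickly"
[0,4] S  >  k=3

[0,4] S   >
  [0,3] S/NP   <
    [0,2] NP/N   <
      [0,1] "clearly" : N/S
      [1,2] "gave" : (NP/N)\(N/S)
    [2,3] "city" : (S/NP)\(NP/N)
  [3,4] "quickly" : NP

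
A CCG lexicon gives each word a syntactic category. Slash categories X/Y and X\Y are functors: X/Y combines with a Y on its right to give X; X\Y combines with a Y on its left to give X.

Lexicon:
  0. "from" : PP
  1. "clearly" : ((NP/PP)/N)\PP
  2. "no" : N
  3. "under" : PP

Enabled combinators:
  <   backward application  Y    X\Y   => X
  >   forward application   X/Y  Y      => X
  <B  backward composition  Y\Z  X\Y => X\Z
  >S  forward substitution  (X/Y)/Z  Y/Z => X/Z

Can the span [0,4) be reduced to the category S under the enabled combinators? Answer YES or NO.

PP ((NP/PP)/N)\PP N PP
CKY chart[0,4] = {NP}; S ∉ chart

NO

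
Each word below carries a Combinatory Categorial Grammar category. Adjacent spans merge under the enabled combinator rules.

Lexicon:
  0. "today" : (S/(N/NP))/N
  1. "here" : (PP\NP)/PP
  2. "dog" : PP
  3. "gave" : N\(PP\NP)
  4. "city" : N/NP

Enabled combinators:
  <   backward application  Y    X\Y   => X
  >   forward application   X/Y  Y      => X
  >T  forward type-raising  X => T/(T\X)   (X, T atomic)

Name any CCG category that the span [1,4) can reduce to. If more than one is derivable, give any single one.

[0,5] S   >
  [0,4] S/(N/NP)   >
    [0,1] "today" : (S/(N/NP))/N
    [1,4] N   <
      [1,3] PP\NP   >
        [1,2] "here" : (PP\NP)/PP
        [2,3] "dog" : PP
      [3,4] "gave" : N\(PP\NP)
  [4,5] "city" : N/NP

N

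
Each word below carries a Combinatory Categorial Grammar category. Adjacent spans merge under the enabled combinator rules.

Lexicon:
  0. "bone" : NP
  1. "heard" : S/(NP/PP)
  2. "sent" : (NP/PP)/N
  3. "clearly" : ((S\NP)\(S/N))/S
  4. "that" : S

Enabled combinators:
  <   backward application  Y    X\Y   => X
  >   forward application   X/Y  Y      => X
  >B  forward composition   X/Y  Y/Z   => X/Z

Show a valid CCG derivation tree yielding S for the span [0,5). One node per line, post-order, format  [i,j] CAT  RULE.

[0,5] S   <
  [0,1] "bone" : NP
  [1,5] S\NP   <
    [1,3] S/N   >B
      [1,2] "heard" : S/(NP/PP)
      [2,3] "sent" : (NP/PP)/N
    [3,5] (S\NP)\(S/N)   >
      [3,4] "clearly" : ((S\NP)\(S/N))/S
      [4,5] "that" : S

[0,1] NP  lex  "bone"
[1,2] S/(NP/PP)  lex  "heard"
[2,3] (NP/PP)/N  lex  "sent"
[1,3] S/N  >B  k=2
[3,4] ((S\NP)\(S/N))/S  lex  "clearly"
[4,5] S  lex  "that"
[3,5] (S\NP)\(S/N)  >  k=4
[1,5] S\NP  <  k=3
[0,5] S  <  k=1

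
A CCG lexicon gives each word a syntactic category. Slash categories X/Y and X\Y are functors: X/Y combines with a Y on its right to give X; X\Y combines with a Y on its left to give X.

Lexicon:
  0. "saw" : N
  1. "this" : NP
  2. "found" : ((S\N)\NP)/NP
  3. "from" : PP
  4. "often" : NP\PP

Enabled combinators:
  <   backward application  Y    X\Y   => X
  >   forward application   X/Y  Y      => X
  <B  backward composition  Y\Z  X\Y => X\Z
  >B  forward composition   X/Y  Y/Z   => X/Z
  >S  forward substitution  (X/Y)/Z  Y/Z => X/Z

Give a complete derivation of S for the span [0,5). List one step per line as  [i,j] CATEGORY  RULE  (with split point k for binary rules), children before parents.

[0,1] N  lex  "saw"
[1,2] NP  lex  "this"
[2,3] ((S\N)\NP)/NP  lex  "found"
[3,4] PP  lex  "from"
[4,5] NP\PP  lex  "often"
[3,5] NP  <  k=4
[2,5] (S\N)\NP  >  k=3
[1,5] S\N  <  k=2
[0,5] S  <  k=1

[0,5] S   <
  [0,1] "saw" : N
  [1,5] S\N   <
    [1,2] "this" : NP
    [2,5] (S\N)\NP   >
      [2,3] "found" : ((S\N)\NP)/NP
      [3,5] NP   <
        [3,4] "from" : PP
        [4,5] "often" : NP\PP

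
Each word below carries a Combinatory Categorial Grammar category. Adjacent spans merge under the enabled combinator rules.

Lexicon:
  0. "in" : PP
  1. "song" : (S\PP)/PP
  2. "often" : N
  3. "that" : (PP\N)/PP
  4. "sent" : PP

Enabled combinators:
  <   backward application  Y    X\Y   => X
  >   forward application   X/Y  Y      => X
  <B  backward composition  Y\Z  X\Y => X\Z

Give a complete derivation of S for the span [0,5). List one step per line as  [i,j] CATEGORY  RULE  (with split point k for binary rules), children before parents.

[0,5] S   <
  [0,1] "in" : PP
  [1,5] S\PP   >
    [1,2] "song" : (S\PP)/PP
    [2,5] PP   <
      [2,3] "often" : N
      [3,5] PP\N   >
        [3,4] "that" : (PP\N)/PP
        [4,5] "sent" : PP

[0,1] PP  lex  "in"
[1,2] (S\PP)/PP  lex  "song"
[2,3] N  lex  "often"
[3,4] (PP\N)/PP  lex  "that"
[4,5] PP  lex  "sent"
[3,5] PP\N  >  k=4
[2,5] PP  <  k=3
[1,5] S\PP  >  k=2
[0,5] S  <  k=1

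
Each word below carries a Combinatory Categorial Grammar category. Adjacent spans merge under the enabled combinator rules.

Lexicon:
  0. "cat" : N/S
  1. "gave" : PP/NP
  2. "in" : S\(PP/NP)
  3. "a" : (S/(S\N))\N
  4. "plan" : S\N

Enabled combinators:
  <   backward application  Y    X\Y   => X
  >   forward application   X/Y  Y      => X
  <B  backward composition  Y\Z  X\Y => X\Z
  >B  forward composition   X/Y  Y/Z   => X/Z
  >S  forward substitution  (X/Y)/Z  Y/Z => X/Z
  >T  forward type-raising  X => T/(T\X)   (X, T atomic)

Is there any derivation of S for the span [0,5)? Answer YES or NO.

YES

[0,5] S   >
  [0,4] S/(S\N)   <
    [0,3] N   >
      [0,1] "cat" : N/S
      [1,3] S   <
        [1,2] "gave" : PP/NP
        [2,3] "in" : S\(PP/NP)
    [3,4] "a" : (S/(S\N))\N
  [4,5] "plan" : S\N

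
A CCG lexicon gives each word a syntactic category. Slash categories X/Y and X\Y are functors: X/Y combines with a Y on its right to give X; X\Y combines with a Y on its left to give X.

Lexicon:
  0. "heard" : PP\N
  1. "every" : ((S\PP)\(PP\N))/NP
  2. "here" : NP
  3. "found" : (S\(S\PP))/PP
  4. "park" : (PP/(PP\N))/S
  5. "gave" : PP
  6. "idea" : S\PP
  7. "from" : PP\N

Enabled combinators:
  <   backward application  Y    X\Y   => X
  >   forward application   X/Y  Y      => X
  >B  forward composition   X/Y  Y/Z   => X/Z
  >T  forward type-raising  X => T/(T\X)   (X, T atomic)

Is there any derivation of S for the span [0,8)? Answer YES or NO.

[0,8] S   <
  [0,3] S\PP   <
    [0,1] "heard" : PP\N
    [1,3] (S\PP)\(PP\N)   >
      [1,2] "every" : ((S\PP)\(PP\N))/NP
      [2,3] "here" : NP
  [3,8] S\(S\PP)   >
    [3,4] "found" : (S\(S\PP))/PP
    [4,8] PP   >
      [4,7] PP/(PP\N)   >
        [4,5] "park" : (PP/(PP\N))/S
        [5,7] S   >
          [5,6] S/(S\PP)   >T
            [5,6] "gave" : PP
          [6,7] "idea" : S\PP
      [7,8] "from" : PP\N

YES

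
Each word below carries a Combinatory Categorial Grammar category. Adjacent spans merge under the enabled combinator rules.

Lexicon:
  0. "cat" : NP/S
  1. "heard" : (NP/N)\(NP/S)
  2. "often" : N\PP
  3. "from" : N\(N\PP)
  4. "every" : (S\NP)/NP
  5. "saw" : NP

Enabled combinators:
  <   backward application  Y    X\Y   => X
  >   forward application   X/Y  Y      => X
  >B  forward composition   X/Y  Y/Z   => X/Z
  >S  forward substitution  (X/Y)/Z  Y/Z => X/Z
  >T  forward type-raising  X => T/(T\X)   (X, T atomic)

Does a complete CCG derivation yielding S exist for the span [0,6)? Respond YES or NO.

YES

[0,6] S   <
  [0,4] NP   >
    [0,2] NP/N   <
      [0,1] "cat" : NP/S
      [1,2] "heard" : (NP/N)\(NP/S)
    [2,4] N   <
      [2,3] "often" : N\PP
      [3,4] "from" : N\(N\PP)
  [4,6] S\NP   >
    [4,5] "every" : (S\NP)/NP
    [5,6] "saw" : NP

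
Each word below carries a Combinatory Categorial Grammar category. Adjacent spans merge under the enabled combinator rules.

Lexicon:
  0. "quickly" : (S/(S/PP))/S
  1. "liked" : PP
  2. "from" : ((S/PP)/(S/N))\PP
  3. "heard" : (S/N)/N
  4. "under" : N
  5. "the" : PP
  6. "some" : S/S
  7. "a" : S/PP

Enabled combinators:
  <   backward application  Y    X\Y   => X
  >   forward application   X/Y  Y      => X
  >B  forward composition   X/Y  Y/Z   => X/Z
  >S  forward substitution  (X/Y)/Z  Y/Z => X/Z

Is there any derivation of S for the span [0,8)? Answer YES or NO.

[0,8] S   >
  [0,6] S/(S/PP)   >
    [0,1] "quickly" : (S/(S/PP))/S
    [1,6] S   >
      [1,5] S/PP   >
        [1,3] (S/PP)/(S/N)   <
          [1,2] "liked" : PP
          [2,3] "from" : ((S/PP)/(S/N))\PP
        [3,5] S/N   >
          [3,4] "heard" : (S/N)/N
          [4,5] "under" : N
      [5,6] "the" : PP
  [6,8] S/PP   >B
    [6,7] "some" : S/S
    [7,8] "a" : S/PP

YES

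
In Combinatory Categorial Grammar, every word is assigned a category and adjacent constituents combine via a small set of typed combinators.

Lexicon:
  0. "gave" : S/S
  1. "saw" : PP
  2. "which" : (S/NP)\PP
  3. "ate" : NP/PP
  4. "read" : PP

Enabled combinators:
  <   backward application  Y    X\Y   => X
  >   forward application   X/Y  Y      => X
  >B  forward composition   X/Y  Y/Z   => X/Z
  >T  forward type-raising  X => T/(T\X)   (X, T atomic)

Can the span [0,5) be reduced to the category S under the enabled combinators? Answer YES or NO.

[0,5] S   >
  [0,4] S/PP   >B
    [0,3] S/NP   >B
      [0,1] "gave" : S/S
      [1,3] S/NP   <
        [1,2] "saw" : PP
        [2,3] "which" : (S/NP)\PP
    [3,4] "ate" : NP/PP
  [4,5] "read" : PP

YES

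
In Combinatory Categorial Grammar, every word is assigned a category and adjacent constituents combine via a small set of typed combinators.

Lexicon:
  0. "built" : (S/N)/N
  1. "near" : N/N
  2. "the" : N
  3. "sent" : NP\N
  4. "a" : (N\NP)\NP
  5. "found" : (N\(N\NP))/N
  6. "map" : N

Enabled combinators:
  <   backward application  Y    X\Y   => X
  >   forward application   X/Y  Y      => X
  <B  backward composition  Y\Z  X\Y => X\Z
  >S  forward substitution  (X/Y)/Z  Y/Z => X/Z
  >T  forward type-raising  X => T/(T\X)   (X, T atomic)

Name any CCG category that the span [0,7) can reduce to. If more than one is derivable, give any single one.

[0,7] S   >
  [0,2] S/N   >S
    [0,1] "built" : (S/N)/N
    [1,2] "near" : N/N
  [2,7] N   <
    [2,5] N\NP   <
      [2,4] NP   >
        [2,3] NP/(NP\N)   >T
          [2,3] "the" : N
        [3,4] "sent" : NP\N
      [4,5] "a" : (N\NP)\NP
    [5,7] N\(N\NP)   >
      [5,6] "found" : (N\(N\NP))/N
      [6,7] "map" : N

S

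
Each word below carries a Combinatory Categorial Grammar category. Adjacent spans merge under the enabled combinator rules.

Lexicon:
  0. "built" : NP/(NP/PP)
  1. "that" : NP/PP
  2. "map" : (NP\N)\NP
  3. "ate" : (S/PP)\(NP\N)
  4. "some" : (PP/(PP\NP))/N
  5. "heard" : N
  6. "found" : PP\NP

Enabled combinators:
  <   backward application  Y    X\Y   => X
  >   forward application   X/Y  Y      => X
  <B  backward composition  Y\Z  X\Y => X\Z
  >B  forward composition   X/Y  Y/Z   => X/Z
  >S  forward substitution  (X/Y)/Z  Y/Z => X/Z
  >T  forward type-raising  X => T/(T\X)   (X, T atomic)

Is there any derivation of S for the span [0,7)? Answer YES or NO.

[0,7] S   >
  [0,4] S/PP   <
    [0,3] NP\N   <
      [0,2] NP   >
        [0,1] "built" : NP/(NP/PP)
        [1,2] "that" : NP/PP
      [2,3] "map" : (NP\N)\NP
    [3,4] "ate" : (S/PP)\(NP\N)
  [4,7] PP   >
    [4,6] PP/(PP\NP)   >
      [4,5] "some" : (PP/(PP\NP))/N
      [5,6] "heard" : N
    [6,7] "found" : PP\NP

YES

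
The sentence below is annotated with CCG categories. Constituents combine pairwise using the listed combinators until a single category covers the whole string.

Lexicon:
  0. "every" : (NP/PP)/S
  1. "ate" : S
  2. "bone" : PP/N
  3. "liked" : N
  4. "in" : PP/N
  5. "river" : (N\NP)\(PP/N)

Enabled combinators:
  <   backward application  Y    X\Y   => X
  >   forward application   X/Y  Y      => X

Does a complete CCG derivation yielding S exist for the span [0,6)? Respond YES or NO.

NO

(NP/PP)/S S PP/N N PP/N (N\NP)\(PP/N)
CKY chart[0,6] = {N}; S ∉ chart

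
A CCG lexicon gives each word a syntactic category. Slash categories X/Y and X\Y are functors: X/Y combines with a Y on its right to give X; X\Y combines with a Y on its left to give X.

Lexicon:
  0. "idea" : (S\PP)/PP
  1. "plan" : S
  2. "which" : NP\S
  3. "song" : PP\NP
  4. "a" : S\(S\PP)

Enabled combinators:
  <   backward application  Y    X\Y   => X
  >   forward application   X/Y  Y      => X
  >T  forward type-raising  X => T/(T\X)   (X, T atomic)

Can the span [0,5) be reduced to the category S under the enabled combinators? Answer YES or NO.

[0,5] S   <
  [0,4] S\PP   >
    [0,1] "idea" : (S\PP)/PP
    [1,4] PP   <
      [1,3] NP   >
        [1,2] NP/(NP\S)   >T
          [1,2] "plan" : S
        [2,3] "which" : NP\S
      [3,4] "song" : PP\NP
  [4,5] "a" : S\(S\PP)

YES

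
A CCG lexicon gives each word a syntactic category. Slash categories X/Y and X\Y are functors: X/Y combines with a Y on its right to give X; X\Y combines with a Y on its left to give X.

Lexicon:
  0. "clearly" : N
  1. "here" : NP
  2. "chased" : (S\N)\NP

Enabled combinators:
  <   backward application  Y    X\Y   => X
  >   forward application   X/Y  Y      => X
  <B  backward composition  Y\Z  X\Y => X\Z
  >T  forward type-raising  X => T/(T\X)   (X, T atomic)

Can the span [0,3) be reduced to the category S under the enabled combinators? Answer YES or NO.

YES

[0,3] S   >
  [0,1] S/(S\N)   >T
    [0,1] "clearly" : N
  [1,3] S\N   <
    [1,2] "here" : NP
    [2,3] "chased" : (S\N)\NP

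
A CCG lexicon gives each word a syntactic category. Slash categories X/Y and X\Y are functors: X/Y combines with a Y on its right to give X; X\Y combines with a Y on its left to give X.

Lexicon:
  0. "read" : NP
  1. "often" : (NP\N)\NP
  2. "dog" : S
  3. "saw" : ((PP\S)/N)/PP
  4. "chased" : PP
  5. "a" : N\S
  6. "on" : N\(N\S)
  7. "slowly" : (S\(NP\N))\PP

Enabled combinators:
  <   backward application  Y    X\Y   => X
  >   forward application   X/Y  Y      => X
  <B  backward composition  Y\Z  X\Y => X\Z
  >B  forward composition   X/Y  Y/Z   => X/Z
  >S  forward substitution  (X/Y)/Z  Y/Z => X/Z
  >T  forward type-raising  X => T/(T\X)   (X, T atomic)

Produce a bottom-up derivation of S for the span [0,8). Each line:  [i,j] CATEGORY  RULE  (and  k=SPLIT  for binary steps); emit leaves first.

[0,8] S   >
  [0,1] S/(S\NP)   >T
    [0,1] "read" : NP
  [1,8] S\NP   <B
    [1,2] "often" : (NP\N)\NP
    [2,8] S\(NP\N)   <
      [2,7] PP   >
        [2,3] PP/(PP\S)   >T
          [2,3] "dog" : S
        [3,7] PP\S   >
          [3,5] (PP\S)/N   >
            [3,4] "saw" : ((PP\S)/N)/PP
            [4,5] "chased" : PP
          [5,7] N   <
            [5,6] "a" : N\S
            [6,7] "on" : N\(N\S)
      [7,8] "slowly" : (S\(NP\N))\PP

[0,1] NP  lex  "read"
[0,1] S/(S\NP)  >T
[1,2] (NP\N)\NP  lex  "often"
[2,3] S  lex  "dog"
[2,3] PP/(PP\S)  >T
[3,4] ((PP\S)/N)/PP  lex  "saw"
[4,5] PP  lex  "chased"
[3,5] (PP\S)/N  >  k=4
[5,6] N\S  lex  "a"
[6,7] N\(N\S)  lex  "on"
[5,7] N  <  k=6
[3,7] PP\S  >  k=5
[2,7] PP  >  k=3
[7,8] (S\(NP\N))\PP  lex  "slowly"
[2,8] S\(NP\N)  <  k=7
[1,8] S\NP  <B  k=2
[0,8] S  >  k=1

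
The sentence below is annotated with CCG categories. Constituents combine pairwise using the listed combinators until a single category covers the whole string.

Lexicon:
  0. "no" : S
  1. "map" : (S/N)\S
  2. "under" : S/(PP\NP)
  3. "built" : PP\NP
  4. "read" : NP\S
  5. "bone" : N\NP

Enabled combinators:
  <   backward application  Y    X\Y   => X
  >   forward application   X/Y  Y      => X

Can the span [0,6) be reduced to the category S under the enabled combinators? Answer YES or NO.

[0,6] S   >
  [0,2] S/N   <
    [0,1] "no" : S
    [1,2] "map" : (S/N)\S
  [2,6] N   <
    [2,5] NP   <
      [2,4] S   >
        [2,3] "under" : S/(PP\NP)
        [3,4] "built" : PP\NP
      [4,5] "read" : NP\S
    [5,6] "bone" : N\NP

YES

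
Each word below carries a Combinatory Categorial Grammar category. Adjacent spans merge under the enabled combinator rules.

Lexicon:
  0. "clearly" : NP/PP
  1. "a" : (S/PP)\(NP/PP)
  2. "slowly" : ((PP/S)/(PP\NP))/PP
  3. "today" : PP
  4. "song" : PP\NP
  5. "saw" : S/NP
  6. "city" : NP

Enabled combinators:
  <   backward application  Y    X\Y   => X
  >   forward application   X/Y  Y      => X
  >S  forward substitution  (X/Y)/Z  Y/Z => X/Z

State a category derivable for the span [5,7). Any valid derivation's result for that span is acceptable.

[0,7] S   >
  [0,2] S/PP   <
    [0,1] "clearly" : NP/PP
    [1,2] "a" : (S/PP)\(NP/PP)
  [2,7] PP   >
    [2,5] PP/S   >
      [2,4] (PP/S)/(PP\NP)   >
        [2,3] "slowly" : ((PP/S)/(PP\NP))/PP
        [3,4] "today" : PP
      [4,5] "song" : PP\NP
    [5,7] S   >
      [5,6] "saw" : S/NP
      [6,7] "city" : NP

S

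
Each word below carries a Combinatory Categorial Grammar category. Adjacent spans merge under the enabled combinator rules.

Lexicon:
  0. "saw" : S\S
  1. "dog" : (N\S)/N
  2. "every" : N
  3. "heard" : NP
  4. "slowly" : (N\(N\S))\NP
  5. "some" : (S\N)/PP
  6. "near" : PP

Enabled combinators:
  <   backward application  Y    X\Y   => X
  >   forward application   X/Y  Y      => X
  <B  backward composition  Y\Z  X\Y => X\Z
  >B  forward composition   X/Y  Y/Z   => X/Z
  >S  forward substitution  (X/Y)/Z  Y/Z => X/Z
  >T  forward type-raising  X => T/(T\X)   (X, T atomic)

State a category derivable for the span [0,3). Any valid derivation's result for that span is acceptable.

[0,7] S   <
  [0,5] N   <
    [0,3] N\S   <B
      [0,1] "saw" : S\S
      [1,3] N\S   >
        [1,2] "dog" : (N\S)/N
        [2,3] "every" : N
    [3,5] N\(N\S)   <
      [3,4] "heard" : NP
      [4,5] "slowly" : (N\(N\S))\NP
  [5,7] S\N   >
    [5,6] "some" : (S\N)/PP
    [6,7] "near" : PP

N\S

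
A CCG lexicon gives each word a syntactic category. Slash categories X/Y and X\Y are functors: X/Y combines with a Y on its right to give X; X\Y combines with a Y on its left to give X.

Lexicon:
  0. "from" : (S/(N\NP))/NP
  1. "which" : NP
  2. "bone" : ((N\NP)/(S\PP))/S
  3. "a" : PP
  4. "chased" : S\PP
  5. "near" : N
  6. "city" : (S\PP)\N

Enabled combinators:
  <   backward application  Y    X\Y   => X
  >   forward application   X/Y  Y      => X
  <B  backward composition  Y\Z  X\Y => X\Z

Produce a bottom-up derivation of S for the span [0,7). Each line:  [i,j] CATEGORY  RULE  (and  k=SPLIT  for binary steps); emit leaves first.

[0,1] (S/(N\NP))/NP  lex  "from"
[1,2] NP  lex  "which"
[0,2] S/(N\NP)  >  k=1
[2,3] ((N\NP)/(S\PP))/S  lex  "bone"
[3,4] PP  lex  "a"
[4,5] S\PP  lex  "chased"
[3,5] S  <  k=4
[2,5] (N\NP)/(S\PP)  >  k=3
[5,6] N  lex  "near"
[6,7] (S\PP)\N  lex  "city"
[5,7] S\PP  <  k=6
[2,7] N\NP  >  k=5
[0,7] S  >  k=2

[0,7] S   >
  [0,2] S/(N\NP)   >
    [0,1] "from" : (S/(N\NP))/NP
    [1,2] "which" : NP
  [2,7] N\NP   >
    [2,5] (N\NP)/(S\PP)   >
      [2,3] "bone" : ((N\NP)/(S\PP))/S
      [3,5] S   <
        [3,4] "a" : PP
        [4,5] "chased" : S\PP
    [5,7] S\PP   <
      [5,6] "near" : N
      [6,7] "city" : (S\PP)\N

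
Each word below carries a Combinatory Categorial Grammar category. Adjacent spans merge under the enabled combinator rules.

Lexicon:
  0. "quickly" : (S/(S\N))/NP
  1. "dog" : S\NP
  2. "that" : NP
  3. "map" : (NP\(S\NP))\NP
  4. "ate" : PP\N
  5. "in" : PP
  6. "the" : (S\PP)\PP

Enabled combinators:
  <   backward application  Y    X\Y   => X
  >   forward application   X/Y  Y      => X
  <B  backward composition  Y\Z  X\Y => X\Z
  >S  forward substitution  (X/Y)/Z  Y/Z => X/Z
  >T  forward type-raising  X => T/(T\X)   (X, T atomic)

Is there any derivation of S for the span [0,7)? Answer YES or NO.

[0,7] S   >
  [0,4] S/(S\N)   >
    [0,1] "quickly" : (S/(S\N))/NP
    [1,4] NP   <
      [1,2] "dog" : S\NP
      [2,4] NP\(S\NP)   <
        [2,3] "that" : NP
        [3,4] "map" : (NP\(S\NP))\NP
  [4,7] S\N   <B
    [4,5] "ate" : PP\N
    [5,7] S\PP   <
      [5,6] "in" : PP
      [6,7] "the" : (S\PP)\PP

YES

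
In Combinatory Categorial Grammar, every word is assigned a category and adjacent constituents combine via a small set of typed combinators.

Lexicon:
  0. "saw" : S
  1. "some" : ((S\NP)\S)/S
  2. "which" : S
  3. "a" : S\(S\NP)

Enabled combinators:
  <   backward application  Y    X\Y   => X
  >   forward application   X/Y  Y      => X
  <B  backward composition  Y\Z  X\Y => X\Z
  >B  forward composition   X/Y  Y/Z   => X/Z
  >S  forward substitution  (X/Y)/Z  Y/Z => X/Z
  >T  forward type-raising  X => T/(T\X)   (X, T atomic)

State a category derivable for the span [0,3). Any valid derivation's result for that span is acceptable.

[0,4] S   <
  [0,3] S\NP   <
    [0,1] "saw" : S
    [1,3] (S\NP)\S   >
      [1,2] "some" : ((S\NP)\S)/S
      [2,3] "which" : S
  [3,4] "a" : S\(S\NP)

S\NP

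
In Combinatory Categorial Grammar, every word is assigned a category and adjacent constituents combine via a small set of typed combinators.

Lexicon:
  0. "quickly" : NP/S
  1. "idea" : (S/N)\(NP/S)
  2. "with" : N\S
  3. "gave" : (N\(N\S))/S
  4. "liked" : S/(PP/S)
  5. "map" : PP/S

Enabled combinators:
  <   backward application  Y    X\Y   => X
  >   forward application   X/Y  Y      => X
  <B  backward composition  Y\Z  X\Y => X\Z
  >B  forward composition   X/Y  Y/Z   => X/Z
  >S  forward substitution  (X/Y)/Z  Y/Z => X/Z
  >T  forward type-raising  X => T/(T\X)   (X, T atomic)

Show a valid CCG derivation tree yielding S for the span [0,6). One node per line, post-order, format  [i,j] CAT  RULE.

[0,1] NP/S  lex  "quickly"
[1,2] (S/N)\(NP/S)  lex  "idea"
[0,2] S/N  <  k=1
[2,3] N\S  lex  "with"
[3,4] (N\(N\S))/S  lex  "gave"
[4,5] S/(PP/S)  lex  "liked"
[5,6] PP/S  lex  "map"
[4,6] S  >  k=5
[3,6] N\(N\S)  >  k=4
[2,6] N  <  k=3
[0,6] S  >  k=2

[0,6] S   >
  [0,2] S/N   <
    [0,1] "quickly" : NP/S
    [1,2] "idea" : (S/N)\(NP/S)
  [2,6] N   <
    [2,3] "with" : N\S
    [3,6] N\(N\S)   >
      [3,4] "gave" : (N\(N\S))/S
      [4,6] S   >
        [4,5] "liked" : S/(PP/S)
        [5,6] "map" : PP/S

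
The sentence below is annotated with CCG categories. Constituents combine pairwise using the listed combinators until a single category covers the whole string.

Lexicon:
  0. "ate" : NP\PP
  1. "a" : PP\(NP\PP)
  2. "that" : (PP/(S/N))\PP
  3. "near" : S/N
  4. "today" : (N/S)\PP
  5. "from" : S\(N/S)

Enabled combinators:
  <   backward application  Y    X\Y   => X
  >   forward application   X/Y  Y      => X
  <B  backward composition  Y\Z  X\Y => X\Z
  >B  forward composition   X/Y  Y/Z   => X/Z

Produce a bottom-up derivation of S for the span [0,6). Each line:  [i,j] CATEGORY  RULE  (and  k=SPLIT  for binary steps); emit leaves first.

[0,6] S   <
  [0,4] PP   >
    [0,3] PP/(S/N)   <
      [0,2] PP   <
        [0,1] "ate" : NP\PP
        [1,2] "a" : PP\(NP\PP)
      [2,3] "that" : (PP/(S/N))\PP
    [3,4] "near" : S/N
  [4,6] S\PP   <B
    [4,5] "today" : (N/S)\PP
    [5,6] "from" : S\(N/S)

[0,1] NP\PP  lex  "ate"
[1,2] PP\(NP\PP)  lex  "a"
[0,2] PP  <  k=1
[2,3] (PP/(S/N))\PP  lex  "that"
[0,3] PP/(S/N)  <  k=2
[3,4] S/N  lex  "near"
[0,4] PP  >  k=3
[4,5] (N/S)\PP  lex  "today"
[5,6] S\(N/S)  lex  "from"
[4,6] S\PP  <B  k=5
[0,6] S  <  k=4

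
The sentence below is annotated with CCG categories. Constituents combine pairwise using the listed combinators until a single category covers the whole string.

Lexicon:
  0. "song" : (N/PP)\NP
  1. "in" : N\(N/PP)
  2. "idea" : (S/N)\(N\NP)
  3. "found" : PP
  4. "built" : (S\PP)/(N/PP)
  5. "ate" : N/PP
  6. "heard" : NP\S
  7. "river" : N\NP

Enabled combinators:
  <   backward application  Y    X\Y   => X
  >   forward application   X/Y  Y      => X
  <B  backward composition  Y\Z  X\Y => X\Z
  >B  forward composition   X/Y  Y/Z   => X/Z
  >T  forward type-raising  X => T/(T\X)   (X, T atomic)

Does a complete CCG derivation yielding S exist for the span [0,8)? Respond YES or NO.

YES

[0,8] S   >
  [0,3] S/N   <
    [0,2] N\NP   <B
      [0,1] "song" : (N/PP)\NP
      [1,2] "in" : N\(N/PP)
    [2,3] "idea" : (S/N)\(N\NP)
  [3,8] N   >
    [3,4] N/(N\PP)   >T
      [3,4] "found" : PP
    [4,8] N\PP   <B
      [4,6] S\PP   >
        [4,5] "built" : (S\PP)/(N/PP)
        [5,6] "ate" : N/PP
      [6,8] N\S   <B
        [6,7] "heard" : NP\S
        [7,8] "river" : N\NP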